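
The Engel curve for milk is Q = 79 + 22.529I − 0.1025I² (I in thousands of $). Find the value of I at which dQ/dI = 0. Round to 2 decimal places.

109.90

dQ/dI = 22.529 − 0.205I.
The good is inferior where dQ/dI < 0. Setting dQ/dI = 0 gives I = 22.529 / 0.205 = 109.90.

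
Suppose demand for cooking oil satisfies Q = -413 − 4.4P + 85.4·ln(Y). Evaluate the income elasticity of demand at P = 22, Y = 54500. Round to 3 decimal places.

At P = 22, Y = 54500: Q = 421.569.
Holding P constant, ∂Q/∂Y = 85.4/Y = 0.00156697.
η_Y = (∂Q/∂Y)·(Y/Q) = 0.00156697 × (54500/421.569) = 0.203.

0.203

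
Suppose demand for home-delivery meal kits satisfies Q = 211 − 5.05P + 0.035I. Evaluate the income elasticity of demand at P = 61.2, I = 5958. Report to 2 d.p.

At P = 61.2, I = 5958: Q = 110.470.
Holding P constant, ∂Q/∂I = 0.035.
η_I = (∂Q/∂I)·(I/Q) = 0.035 × (5958/110.470) = 1.89.

1.89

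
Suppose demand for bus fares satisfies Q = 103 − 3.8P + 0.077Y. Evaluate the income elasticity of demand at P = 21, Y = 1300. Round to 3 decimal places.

At P = 21, Y = 1300: Q = 123.300.
Holding P constant, ∂Q/∂Y = 0.077.
η_Y = (∂Q/∂Y)·(Y/Q) = 0.077 × (1300/123.300) = 0.812.

0.812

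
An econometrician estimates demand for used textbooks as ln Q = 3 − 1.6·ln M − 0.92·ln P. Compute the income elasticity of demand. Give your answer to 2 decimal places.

In a log-linear demand, the coefficient on ln M is the income elasticity.
So η = -1.60.

-1.60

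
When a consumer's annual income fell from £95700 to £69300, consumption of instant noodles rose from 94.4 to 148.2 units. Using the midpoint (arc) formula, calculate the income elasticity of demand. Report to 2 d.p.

ΔQ = 148.2 − 94.4 = 53.8; midpoint Q̄ = (94.4 + 148.2)/2 = 121.3.
ΔI = 69300 − 95700 = -26400; midpoint Ī = (95700 + 69300)/2 = 82500.
η = (ΔQ/Q̄) ÷ (ΔI/Ī) = (53.8/121.3) ÷ (-26400/82500) = -1.39.

-1.39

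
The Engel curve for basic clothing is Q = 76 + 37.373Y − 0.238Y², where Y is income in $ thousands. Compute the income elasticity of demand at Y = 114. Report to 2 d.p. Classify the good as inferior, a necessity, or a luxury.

At Y = 114: Q = 1243.4740.
dQ/dY = 37.373 − 0.476Y = -16.89100.
η = (dQ/dY)·(Y/Q) = -16.89100 × (114/1243.4740) = -1.55.
η < 0 ⇒ inferior good.

-1.55 (inferior good)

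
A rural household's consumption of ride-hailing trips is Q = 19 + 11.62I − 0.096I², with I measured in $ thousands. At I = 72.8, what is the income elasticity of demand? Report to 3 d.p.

-0.482

At I = 72.8: Q = 356.1514.
dQ/dI = 11.62 − 0.192I = -2.35760.
η = (dQ/dI)·(I/Q) = -2.35760 × (72.8/356.1514) = -0.482.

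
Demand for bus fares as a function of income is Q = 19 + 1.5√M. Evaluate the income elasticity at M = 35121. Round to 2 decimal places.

At M = 35121: Q = 300.109.
dQ/dM = 1.5/(2√M) = 0.00400201 at this income.
η = (dQ/dM)·(M/Q) = 0.00400201 × (35121/300.109) = 0.47.

0.47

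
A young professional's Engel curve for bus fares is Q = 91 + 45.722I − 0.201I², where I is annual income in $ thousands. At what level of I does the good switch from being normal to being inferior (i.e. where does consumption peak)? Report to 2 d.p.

dQ/dI = 45.722 − 0.402I.
The good is inferior where dQ/dI < 0. Setting dQ/dI = 0 gives I = 45.722 / 0.402 = 113.74.

113.74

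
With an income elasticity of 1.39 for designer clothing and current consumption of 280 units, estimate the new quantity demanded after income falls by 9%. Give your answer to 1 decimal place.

245.0

%ΔQ ≈ η × %ΔI = 1.39 × (-9%) = -12.51%.
New Q ≈ 280 × (1 − 0.1251) = 245.0.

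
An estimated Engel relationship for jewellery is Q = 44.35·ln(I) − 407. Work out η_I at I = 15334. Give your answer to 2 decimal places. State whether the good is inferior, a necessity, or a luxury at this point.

At I = 15334: Q = 20.438.
dQ/dI = 44.35/I = 0.00289227 at this income.
η = (dQ/dI)·(I/Q) = 0.00289227 × (15334/20.438) = 2.17.
Since η > 1, the good is a luxury.

2.17 (luxury)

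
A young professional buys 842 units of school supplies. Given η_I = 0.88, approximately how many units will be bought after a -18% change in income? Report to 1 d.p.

708.6

%ΔQ ≈ η × %ΔI = 0.88 × (-18%) = -15.84%.
New Q ≈ 842 × (1 − 0.1584) = 708.6.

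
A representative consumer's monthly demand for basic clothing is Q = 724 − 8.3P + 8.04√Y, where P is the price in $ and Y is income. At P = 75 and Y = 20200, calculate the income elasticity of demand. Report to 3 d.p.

At P = 75, Y = 20200: Q = 1244.199.
Holding P constant, ∂Q/∂Y = 8.04/(2√Y) = 0.0282846.
η_Y = (∂Q/∂Y)·(Y/Q) = 0.0282846 × (20200/1244.199) = 0.459.

0.459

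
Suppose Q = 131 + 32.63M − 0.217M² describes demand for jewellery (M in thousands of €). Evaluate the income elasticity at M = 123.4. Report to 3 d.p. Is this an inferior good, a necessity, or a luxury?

-3.027 (inferior good)

At M = 123.4: Q = 853.1615.
dQ/dM = 32.63 − 0.434M = -20.92560.
η = (dQ/dM)·(M/Q) = -20.92560 × (123.4/853.1615) = -3.027.
η < 0 ⇒ inferior good.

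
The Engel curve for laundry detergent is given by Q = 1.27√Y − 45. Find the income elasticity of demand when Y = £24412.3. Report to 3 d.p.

At Y = 24412.3: Q = 153.430.
dQ/dY = 1.27/(2√Y) = 0.00406415 at this income.
η = (dQ/dY)·(Y/Q) = 0.00406415 × (24412.3/153.430) = 0.647.

0.647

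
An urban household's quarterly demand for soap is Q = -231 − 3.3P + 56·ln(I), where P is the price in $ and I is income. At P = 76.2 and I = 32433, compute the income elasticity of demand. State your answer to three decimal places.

At P = 76.2, I = 32433: Q = 99.208.
Holding P constant, ∂Q/∂I = 56/I = 0.00172664.
η_I = (∂Q/∂I)·(I/Q) = 0.00172664 × (32433/99.208) = 0.564.

0.564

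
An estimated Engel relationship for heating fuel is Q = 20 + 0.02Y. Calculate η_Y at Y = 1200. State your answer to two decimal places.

0.55

At Y = 1200: Q = 44.000.
dQ/dY = 0.02.
η = (dQ/dY)·(Y/Q) = 0.02 × (1200/44.000) = 0.55.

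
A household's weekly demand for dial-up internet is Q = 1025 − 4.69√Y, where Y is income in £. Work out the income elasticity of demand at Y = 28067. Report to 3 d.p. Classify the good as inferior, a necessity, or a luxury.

At Y = 28067: Q = 239.275.
dQ/dY = -4.69/(2√Y) = -0.0139973 at this income.
η = (dQ/dY)·(Y/Q) = -0.0139973 × (28067/239.275) = -1.642.
Since η < 0, the good is an inferior good.

-1.642 (inferior good)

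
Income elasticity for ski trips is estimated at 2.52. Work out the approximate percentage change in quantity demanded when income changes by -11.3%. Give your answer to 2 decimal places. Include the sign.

%ΔQ ≈ η × %ΔI = 2.52 × (-11.3%) = -28.48%.

-28.48%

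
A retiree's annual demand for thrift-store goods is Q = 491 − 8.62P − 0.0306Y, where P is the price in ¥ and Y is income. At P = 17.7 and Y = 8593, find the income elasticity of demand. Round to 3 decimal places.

-3.484

At P = 17.7, Y = 8593: Q = 75.480.
Holding P constant, ∂Q/∂Y = −0.0306.
η_Y = (∂Q/∂Y)·(Y/Q) = -0.0306 × (8593/75.480) = -3.484.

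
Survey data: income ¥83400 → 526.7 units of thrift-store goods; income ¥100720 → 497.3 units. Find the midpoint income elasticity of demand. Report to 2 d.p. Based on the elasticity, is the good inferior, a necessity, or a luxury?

-0.31 (inferior good)

ΔQ = 497.3 − 526.7 = -29.4; midpoint Q̄ = (526.7 + 497.3)/2 = 512.
ΔI = 100720 − 83400 = 17320; midpoint Ī = (83400 + 100720)/2 = 92060.
η = (ΔQ/Q̄) ÷ (ΔI/Ī) = (-29.4/512) ÷ (17320/92060) = -0.31.
η < 0 ⇒ inferior good.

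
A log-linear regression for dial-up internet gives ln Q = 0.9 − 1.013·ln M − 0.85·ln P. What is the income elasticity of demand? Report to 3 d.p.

-1.013

In a log-linear demand, the coefficient on ln M is the income elasticity.
So η = -1.013.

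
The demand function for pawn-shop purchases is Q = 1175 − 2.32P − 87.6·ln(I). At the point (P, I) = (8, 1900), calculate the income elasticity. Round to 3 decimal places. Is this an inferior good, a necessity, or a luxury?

At P = 8, I = 1900: Q = 495.094.
Holding P constant, ∂Q/∂I = -87.6/I = -0.0461053.
η_I = (∂Q/∂I)·(I/Q) = -0.0461053 × (1900/495.094) = -0.177.
Since η < 0, this is an inferior good.

-0.177 (inferior good)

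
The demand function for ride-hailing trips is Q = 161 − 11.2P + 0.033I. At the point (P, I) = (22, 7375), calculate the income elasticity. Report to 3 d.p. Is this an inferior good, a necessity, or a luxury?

At P = 22, I = 7375: Q = 157.975.
Holding P constant, ∂Q/∂I = 0.033.
η_I = (∂Q/∂I)·(I/Q) = 0.033 × (7375/157.975) = 1.541.
Since η > 1, this is a luxury.

1.541 (luxury)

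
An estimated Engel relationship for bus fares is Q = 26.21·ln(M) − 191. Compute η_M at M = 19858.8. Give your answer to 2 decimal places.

At M = 19858.8: Q = 68.385.
dQ/dM = 26.21/M = 0.00131982 at this income.
η = (dQ/dM)·(M/Q) = 0.00131982 × (19858.8/68.385) = 0.38.

0.38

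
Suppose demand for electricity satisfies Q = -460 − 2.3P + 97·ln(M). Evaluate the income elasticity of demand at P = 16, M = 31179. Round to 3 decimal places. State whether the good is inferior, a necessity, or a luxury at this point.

At P = 16, M = 31179: Q = 506.908.
Holding P constant, ∂Q/∂M = 97/M = 0.00311107.
η_M = (∂Q/∂M)·(M/Q) = 0.00311107 × (31179/506.908) = 0.191.
Since 0 < η < 1, this is a necessity.

0.191 (necessity)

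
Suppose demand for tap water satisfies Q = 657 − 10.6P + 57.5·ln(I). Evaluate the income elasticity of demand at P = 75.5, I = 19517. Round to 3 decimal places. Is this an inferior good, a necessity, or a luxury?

0.135 (necessity)

At P = 75.5, I = 19517: Q = 424.745.
Holding P constant, ∂Q/∂I = 57.5/I = 0.00294615.
η_I = (∂Q/∂I)·(I/Q) = 0.00294615 × (19517/424.745) = 0.135.
Since 0 < η < 1, this is a necessity.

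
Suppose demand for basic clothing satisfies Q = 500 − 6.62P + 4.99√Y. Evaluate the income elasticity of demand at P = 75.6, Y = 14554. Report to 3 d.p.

0.500

At P = 75.6, Y = 14554: Q = 601.521.
Holding P constant, ∂Q/∂Y = 4.99/(2√Y) = 0.0206814.
η_Y = (∂Q/∂Y)·(Y/Q) = 0.0206814 × (14554/601.521) = 0.500.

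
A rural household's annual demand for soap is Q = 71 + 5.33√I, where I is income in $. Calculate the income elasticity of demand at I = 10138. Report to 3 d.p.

0.442

At I = 10138: Q = 607.665.
dQ/dI = 5.33/(2√I) = 0.026468 at this income.
η = (dQ/dI)·(I/Q) = 0.026468 × (10138/607.665) = 0.442.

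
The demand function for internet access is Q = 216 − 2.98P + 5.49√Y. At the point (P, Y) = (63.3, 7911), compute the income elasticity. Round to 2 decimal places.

At P = 63.3, Y = 7911: Q = 515.667.
Holding P constant, ∂Q/∂Y = 5.49/(2√Y) = 0.0308622.
η_Y = (∂Q/∂Y)·(Y/Q) = 0.0308622 × (7911/515.667) = 0.47.

0.47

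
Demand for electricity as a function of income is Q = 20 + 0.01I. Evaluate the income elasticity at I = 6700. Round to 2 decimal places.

0.77

At I = 6700: Q = 87.000.
dQ/dI = 0.01.
η = (dQ/dI)·(I/Q) = 0.01 × (6700/87.000) = 0.77.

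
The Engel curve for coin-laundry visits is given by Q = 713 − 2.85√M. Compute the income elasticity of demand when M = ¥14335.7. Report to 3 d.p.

At M = 14335.7: Q = 371.764.
dQ/dM = -2.85/(2√M) = -0.0119016 at this income.
η = (dQ/dM)·(M/Q) = -0.0119016 × (14335.7/371.764) = -0.459.

-0.459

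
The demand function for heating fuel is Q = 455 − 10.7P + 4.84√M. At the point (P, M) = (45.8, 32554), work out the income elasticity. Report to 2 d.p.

At P = 45.8, M = 32554: Q = 838.208.
Holding P constant, ∂Q/∂M = 4.84/(2√M) = 0.0134126.
η_M = (∂Q/∂M)·(M/Q) = 0.0134126 × (32554/838.208) = 0.52.

0.52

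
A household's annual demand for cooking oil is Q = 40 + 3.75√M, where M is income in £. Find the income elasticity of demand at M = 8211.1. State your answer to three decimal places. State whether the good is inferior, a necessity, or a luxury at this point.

0.447 (necessity)

At M = 8211.1: Q = 379.807.
dQ/dM = 3.75/(2√M) = 0.0206919 at this income.
η = (dQ/dM)·(M/Q) = 0.0206919 × (8211.1/379.807) = 0.447.
Since 0 < η < 1, the good is a necessity.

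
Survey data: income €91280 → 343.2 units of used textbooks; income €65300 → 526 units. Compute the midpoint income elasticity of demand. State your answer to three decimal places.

ΔQ = 526 − 343.2 = 182.8; midpoint Q̄ = (343.2 + 526)/2 = 434.6.
ΔI = 65300 − 91280 = -25980; midpoint Ī = (91280 + 65300)/2 = 78290.
η = (ΔQ/Q̄) ÷ (ΔI/Ī) = (182.8/434.6) ÷ (-25980/78290) = -1.268.

-1.268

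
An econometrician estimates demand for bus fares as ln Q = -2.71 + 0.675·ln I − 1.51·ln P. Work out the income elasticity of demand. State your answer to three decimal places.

0.675

In a log-linear demand, the coefficient on ln I is the income elasticity.
So η = 0.675.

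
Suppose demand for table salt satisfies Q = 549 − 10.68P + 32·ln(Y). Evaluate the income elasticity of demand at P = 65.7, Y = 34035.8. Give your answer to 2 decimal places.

0.18

At P = 65.7, Y = 34035.8: Q = 181.249.
Holding P constant, ∂Q/∂Y = 32/Y = 0.000940187.
η_Y = (∂Q/∂Y)·(Y/Q) = 0.000940187 × (34035.8/181.249) = 0.18.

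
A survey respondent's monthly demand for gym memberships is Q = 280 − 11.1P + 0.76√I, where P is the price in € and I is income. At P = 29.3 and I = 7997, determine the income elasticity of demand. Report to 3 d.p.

1.495

At P = 29.3, I = 7997: Q = 22.734.
Holding P constant, ∂Q/∂I = 0.76/(2√I) = 0.00424933.
η_I = (∂Q/∂I)·(I/Q) = 0.00424933 × (7997/22.734) = 1.495.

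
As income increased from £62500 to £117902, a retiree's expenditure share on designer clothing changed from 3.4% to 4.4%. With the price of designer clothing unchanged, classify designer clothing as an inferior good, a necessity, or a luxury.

luxury

The budget share rises as income rises, so η > 1.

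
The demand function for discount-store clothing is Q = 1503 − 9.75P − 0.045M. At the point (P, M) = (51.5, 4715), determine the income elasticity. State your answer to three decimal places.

-0.269

At P = 51.5, M = 4715: Q = 788.700.
Holding P constant, ∂Q/∂M = −0.045.
η_M = (∂Q/∂M)·(M/Q) = -0.045 × (4715/788.700) = -0.269.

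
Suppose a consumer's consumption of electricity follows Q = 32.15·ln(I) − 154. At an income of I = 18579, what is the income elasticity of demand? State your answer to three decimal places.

0.198

At I = 18579: Q = 162.028.
dQ/dI = 32.15/I = 0.00173045 at this income.
η = (dQ/dI)·(I/Q) = 0.00173045 × (18579/162.028) = 0.198.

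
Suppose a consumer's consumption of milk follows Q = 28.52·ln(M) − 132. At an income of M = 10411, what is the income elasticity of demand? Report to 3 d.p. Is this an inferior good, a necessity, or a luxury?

At M = 10411: Q = 131.828.
dQ/dM = 28.52/M = 0.00273941 at this income.
η = (dQ/dM)·(M/Q) = 0.00273941 × (10411/131.828) = 0.216.
Since 0 < η < 1, the good is a necessity.

0.216 (necessity)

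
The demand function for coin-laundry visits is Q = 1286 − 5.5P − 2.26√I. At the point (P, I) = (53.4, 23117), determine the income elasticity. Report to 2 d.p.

At P = 53.4, I = 23117: Q = 648.683.
Holding P constant, ∂Q/∂I = -2.26/(2√I) = -0.00743212.
η_I = (∂Q/∂I)·(I/Q) = -0.00743212 × (23117/648.683) = -0.26.

-0.26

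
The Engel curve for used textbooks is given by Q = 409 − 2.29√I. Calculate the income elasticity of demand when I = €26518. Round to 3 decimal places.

-5.167

At I = 26518: Q = 36.088.
dQ/dI = -2.29/(2√I) = -0.00703129 at this income.
η = (dQ/dI)·(I/Q) = -0.00703129 × (26518/36.088) = -5.167.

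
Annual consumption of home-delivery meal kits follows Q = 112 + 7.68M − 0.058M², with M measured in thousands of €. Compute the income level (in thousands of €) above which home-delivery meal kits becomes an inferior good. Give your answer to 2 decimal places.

dQ/dM = 7.68 − 0.116M.
The good is inferior where dQ/dM < 0. Setting dQ/dM = 0 gives M = 7.68 / 0.116 = 66.21.

66.21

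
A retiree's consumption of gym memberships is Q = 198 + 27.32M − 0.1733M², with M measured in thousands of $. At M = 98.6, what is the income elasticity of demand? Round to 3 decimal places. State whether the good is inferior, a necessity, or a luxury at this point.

-0.560 (inferior good)

At M = 98.6: Q = 1206.9363.
dQ/dM = 27.32 − 0.3466M = -6.85476.
η = (dQ/dM)·(M/Q) = -6.85476 × (98.6/1206.9363) = -0.560.
η < 0 ⇒ inferior good.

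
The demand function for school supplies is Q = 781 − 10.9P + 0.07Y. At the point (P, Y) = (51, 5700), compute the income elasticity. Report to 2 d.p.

0.64

At P = 51, Y = 5700: Q = 624.100.
Holding P constant, ∂Q/∂Y = 0.07.
η_Y = (∂Q/∂Y)·(Y/Q) = 0.07 × (5700/624.100) = 0.64.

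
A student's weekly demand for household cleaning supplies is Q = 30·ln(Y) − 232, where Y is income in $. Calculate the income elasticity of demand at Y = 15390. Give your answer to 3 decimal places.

0.524

At Y = 15390: Q = 57.244.
dQ/dY = 30/Y = 0.00194932 at this income.
η = (dQ/dY)·(Y/Q) = 0.00194932 × (15390/57.244) = 0.524.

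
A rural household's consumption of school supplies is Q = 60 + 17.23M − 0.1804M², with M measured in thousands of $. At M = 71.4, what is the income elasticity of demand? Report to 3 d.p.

At M = 71.4: Q = 370.5500.
dQ/dM = 17.23 − 0.3608M = -8.53112.
η = (dQ/dM)·(M/Q) = -8.53112 × (71.4/370.5500) = -1.644.

-1.644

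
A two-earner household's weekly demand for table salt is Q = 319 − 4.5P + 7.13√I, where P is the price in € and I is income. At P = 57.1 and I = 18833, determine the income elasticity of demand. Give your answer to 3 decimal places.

0.470

At P = 57.1, I = 18833: Q = 1040.524.
Holding P constant, ∂Q/∂I = 7.13/(2√I) = 0.0259776.
η_I = (∂Q/∂I)·(I/Q) = 0.0259776 × (18833/1040.524) = 0.470.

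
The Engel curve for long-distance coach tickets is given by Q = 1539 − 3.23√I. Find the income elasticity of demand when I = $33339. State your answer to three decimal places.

At I = 33339: Q = 949.235.
dQ/dI = -3.23/(2√I) = -0.00884497 at this income.
η = (dQ/dI)·(I/Q) = -0.00884497 × (33339/949.235) = -0.311.

-0.311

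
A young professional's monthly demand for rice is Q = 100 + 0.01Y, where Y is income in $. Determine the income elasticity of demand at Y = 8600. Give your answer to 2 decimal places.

At Y = 8600: Q = 186.000.
dQ/dY = 0.01.
η = (dQ/dY)·(Y/Q) = 0.01 × (8600/186.000) = 0.46.

0.46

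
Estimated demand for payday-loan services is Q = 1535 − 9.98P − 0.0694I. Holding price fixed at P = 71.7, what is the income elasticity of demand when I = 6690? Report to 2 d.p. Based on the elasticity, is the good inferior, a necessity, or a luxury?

-1.31 (inferior good)

At P = 71.7, I = 6690: Q = 355.148.
Holding P constant, ∂Q/∂I = −0.0694.
η_I = (∂Q/∂I)·(I/Q) = -0.0694 × (6690/355.148) = -1.31.
Since η < 0, this is an inferior good.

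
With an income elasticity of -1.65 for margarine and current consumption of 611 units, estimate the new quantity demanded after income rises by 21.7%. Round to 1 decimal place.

%ΔQ ≈ η × %ΔI = -1.65 × 21.7% = -35.805%.
New Q ≈ 611 × (1 − 0.35805) = 392.2.

392.2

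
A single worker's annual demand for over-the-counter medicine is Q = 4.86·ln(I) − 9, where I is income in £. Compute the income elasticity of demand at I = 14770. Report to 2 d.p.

At I = 14770: Q = 37.658.
dQ/dI = 4.86/I = 0.000329045 at this income.
η = (dQ/dI)·(I/Q) = 0.000329045 × (14770/37.658) = 0.13.

0.13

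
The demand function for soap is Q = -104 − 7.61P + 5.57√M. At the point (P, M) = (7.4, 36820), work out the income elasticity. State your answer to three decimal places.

At P = 7.4, M = 36820: Q = 908.488.
Holding P constant, ∂Q/∂M = 5.57/(2√M) = 0.0145139.
η_M = (∂Q/∂M)·(M/Q) = 0.0145139 × (36820/908.488) = 0.588.

0.588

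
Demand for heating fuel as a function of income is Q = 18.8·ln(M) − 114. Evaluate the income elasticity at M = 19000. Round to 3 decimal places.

At M = 19000: Q = 71.221.
dQ/dM = 18.8/M = 0.000989474 at this income.
η = (dQ/dM)·(M/Q) = 0.000989474 × (19000/71.221) = 0.264.

0.264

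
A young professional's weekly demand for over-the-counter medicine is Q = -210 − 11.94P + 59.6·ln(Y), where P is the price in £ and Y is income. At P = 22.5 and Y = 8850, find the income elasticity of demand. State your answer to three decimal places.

At P = 22.5, Y = 8850: Q = 63.005.
Holding P constant, ∂Q/∂Y = 59.6/Y = 0.00673446.
η_Y = (∂Q/∂Y)·(Y/Q) = 0.00673446 × (8850/63.005) = 0.946.

0.946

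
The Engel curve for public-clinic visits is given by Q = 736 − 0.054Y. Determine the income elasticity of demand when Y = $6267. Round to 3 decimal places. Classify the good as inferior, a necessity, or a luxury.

-0.851 (inferior good)

At Y = 6267: Q = 397.582.
dQ/dY = −0.054.
η = (dQ/dY)·(Y/Q) = -0.054 × (6267/397.582) = -0.851.
Since η < 0, the good is an inferior good.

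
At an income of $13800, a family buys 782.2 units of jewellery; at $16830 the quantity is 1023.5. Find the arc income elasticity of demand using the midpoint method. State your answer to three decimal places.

1.351

ΔQ = 1023.5 − 782.2 = 241.3; midpoint Q̄ = (782.2 + 1023.5)/2 = 902.85.
ΔI = 16830 − 13800 = 3030; midpoint Ī = (13800 + 16830)/2 = 15315.
η = (ΔQ/Q̄) ÷ (ΔI/Ī) = (241.3/902.85) ÷ (3030/15315) = 1.351.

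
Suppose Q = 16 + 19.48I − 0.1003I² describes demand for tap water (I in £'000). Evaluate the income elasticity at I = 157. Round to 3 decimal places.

-3.133

At I = 157: Q = 602.0653.
dQ/dI = 19.48 − 0.2006I = -12.01420.
η = (dQ/dI)·(I/Q) = -12.01420 × (157/602.0653) = -3.133.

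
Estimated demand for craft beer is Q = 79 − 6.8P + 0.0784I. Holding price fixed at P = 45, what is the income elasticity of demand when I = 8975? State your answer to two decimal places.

At P = 45, I = 8975: Q = 476.640.
Holding P constant, ∂Q/∂I = 0.0784.
η_I = (∂Q/∂I)·(I/Q) = 0.0784 × (8975/476.640) = 1.48.

1.48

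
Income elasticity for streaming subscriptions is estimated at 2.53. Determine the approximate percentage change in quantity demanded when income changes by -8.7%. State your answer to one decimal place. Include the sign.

-22.0%

%ΔQ ≈ η × %ΔI = 2.53 × (-8.7%) = -22.0%.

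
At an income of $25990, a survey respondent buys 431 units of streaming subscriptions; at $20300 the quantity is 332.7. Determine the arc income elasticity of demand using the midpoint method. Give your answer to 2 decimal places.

1.05

ΔQ = 332.7 − 431 = -98.3; midpoint Q̄ = (431 + 332.7)/2 = 381.85.
ΔI = 20300 − 25990 = -5690; midpoint Ī = (25990 + 20300)/2 = 23145.
η = (ΔQ/Q̄) ÷ (ΔI/Ī) = (-98.3/381.85) ÷ (-5690/23145) = 1.05.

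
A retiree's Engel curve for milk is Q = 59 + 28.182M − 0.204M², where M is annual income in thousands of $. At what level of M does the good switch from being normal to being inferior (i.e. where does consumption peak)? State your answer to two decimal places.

69.07

dQ/dM = 28.182 − 0.408M.
The good is inferior where dQ/dM < 0. Setting dQ/dM = 0 gives M = 28.182 / 0.408 = 69.07.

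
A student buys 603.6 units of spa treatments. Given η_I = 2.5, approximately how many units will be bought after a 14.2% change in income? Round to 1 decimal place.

%ΔQ ≈ η × %ΔI = 2.5 × 14.2% = 35.5%.
New Q ≈ 603.6 × (1 + 0.355) = 817.9.

817.9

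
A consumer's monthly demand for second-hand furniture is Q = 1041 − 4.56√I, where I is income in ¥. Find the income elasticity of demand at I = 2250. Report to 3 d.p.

At I = 2250: Q = 824.700.
dQ/dI = -4.56/(2√I) = -0.0480666 at this income.
η = (dQ/dI)·(I/Q) = -0.0480666 × (2250/824.700) = -0.131.

-0.131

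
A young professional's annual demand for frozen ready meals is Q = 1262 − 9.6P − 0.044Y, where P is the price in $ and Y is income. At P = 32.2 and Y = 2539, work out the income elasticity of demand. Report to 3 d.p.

-0.133

At P = 32.2, Y = 2539: Q = 841.164.
Holding P constant, ∂Q/∂Y = −0.044.
η_Y = (∂Q/∂Y)·(Y/Q) = -0.044 × (2539/841.164) = -0.133.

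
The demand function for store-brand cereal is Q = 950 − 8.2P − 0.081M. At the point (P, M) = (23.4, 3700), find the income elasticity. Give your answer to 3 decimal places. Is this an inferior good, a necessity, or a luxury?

-0.654 (inferior good)

At P = 23.4, M = 3700: Q = 458.420.
Holding P constant, ∂Q/∂M = −0.081.
η_M = (∂Q/∂M)·(M/Q) = -0.081 × (3700/458.420) = -0.654.
Since η < 0, this is an inferior good.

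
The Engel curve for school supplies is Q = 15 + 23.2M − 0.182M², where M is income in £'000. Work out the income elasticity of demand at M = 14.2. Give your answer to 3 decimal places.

At M = 14.2: Q = 307.7415.
dQ/dM = 23.2 − 0.364M = 18.03120.
η = (dQ/dM)·(M/Q) = 18.03120 × (14.2/307.7415) = 0.832.

0.832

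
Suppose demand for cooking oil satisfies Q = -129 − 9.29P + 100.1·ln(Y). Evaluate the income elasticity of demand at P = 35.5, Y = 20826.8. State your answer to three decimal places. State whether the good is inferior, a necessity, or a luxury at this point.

0.187 (necessity)

At P = 35.5, Y = 20826.8: Q = 536.599.
Holding P constant, ∂Q/∂Y = 100.1/Y = 0.00480631.
η_Y = (∂Q/∂Y)·(Y/Q) = 0.00480631 × (20826.8/536.599) = 0.187.
Since 0 < η < 1, this is a necessity.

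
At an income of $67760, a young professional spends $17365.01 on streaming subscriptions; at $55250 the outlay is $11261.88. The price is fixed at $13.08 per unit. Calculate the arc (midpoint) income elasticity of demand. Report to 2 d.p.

2.10

With a constant price, Q₁ = 17365.01/13.08 = 1327.600 and Q₂ = 11261.88/13.08 = 861.000 (equivalently, work directly with expenditure since P cancels).
Midpoint %ΔQ = (11261.88 − 17365.01)/14313.45 = -0.42639; midpoint %ΔI = (55250 − 67760)/61505 = -0.20340.
η = -0.42639 / -0.20340 = 2.10.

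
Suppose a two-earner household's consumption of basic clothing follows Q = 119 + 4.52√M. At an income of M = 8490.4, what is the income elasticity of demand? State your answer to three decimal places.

0.389

At M = 8490.4: Q = 535.488.
dQ/dM = 4.52/(2√M) = 0.024527 at this income.
η = (dQ/dM)·(M/Q) = 0.024527 × (8490.4/535.488) = 0.389.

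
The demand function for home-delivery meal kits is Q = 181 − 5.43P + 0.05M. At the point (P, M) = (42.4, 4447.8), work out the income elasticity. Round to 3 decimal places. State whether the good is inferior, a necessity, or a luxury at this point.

At P = 42.4, M = 4447.8: Q = 173.158.
Holding P constant, ∂Q/∂M = 0.05.
η_M = (∂Q/∂M)·(M/Q) = 0.05 × (4447.8/173.158) = 1.284.
Since η > 1, this is a luxury.

1.284 (luxury)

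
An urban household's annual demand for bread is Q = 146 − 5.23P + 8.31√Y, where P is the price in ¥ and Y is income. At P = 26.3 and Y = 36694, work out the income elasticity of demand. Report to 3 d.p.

0.497

At P = 26.3, Y = 36694: Q = 1600.288.
Holding P constant, ∂Q/∂Y = 8.31/(2√Y) = 0.0216907.
η_Y = (∂Q/∂Y)·(Y/Q) = 0.0216907 × (36694/1600.288) = 0.497.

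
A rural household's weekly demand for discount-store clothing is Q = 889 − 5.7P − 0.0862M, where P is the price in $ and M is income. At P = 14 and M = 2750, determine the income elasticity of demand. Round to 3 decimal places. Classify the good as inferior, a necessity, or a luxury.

-0.414 (inferior good)

At P = 14, M = 2750: Q = 572.150.
Holding P constant, ∂Q/∂M = −0.0862.
η_M = (∂Q/∂M)·(M/Q) = -0.0862 × (2750/572.150) = -0.414.
Since η < 0, this is an inferior good.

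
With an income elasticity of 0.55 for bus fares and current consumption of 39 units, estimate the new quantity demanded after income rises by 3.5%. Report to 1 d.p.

39.8

%ΔQ ≈ η × %ΔI = 0.55 × 3.5% = 1.925%.
New Q ≈ 39 × (1 + 0.01925) = 39.8.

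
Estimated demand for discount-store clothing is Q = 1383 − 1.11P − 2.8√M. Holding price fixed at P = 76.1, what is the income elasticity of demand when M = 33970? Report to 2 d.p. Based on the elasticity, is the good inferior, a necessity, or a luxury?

At P = 76.1, M = 33970: Q = 782.462.
Holding P constant, ∂Q/∂M = -2.8/(2√M) = -0.00759592.
η_M = (∂Q/∂M)·(M/Q) = -0.00759592 × (33970/782.462) = -0.33.
Since η < 0, this is an inferior good.

-0.33 (inferior good)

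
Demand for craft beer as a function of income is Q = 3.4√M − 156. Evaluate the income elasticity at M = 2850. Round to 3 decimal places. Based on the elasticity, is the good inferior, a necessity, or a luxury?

At M = 2850: Q = 25.510.
dQ/dM = 3.4/(2√M) = 0.0318439 at this income.
η = (dQ/dM)·(M/Q) = 0.0318439 × (2850/25.510) = 3.558.
Since η > 1, the good is a luxury.

3.558 (luxury)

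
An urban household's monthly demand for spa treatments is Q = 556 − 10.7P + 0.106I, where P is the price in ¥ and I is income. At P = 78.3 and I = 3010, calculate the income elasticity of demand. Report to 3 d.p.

At P = 78.3, I = 3010: Q = 37.250.
Holding P constant, ∂Q/∂I = 0.106.
η_I = (∂Q/∂I)·(I/Q) = 0.106 × (3010/37.250) = 8.565.

8.565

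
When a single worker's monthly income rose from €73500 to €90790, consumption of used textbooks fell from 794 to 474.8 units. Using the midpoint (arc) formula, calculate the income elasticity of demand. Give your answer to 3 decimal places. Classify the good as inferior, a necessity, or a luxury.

ΔQ = 474.8 − 794 = -319.2; midpoint Q̄ = (794 + 474.8)/2 = 634.4.
ΔI = 90790 − 73500 = 17290; midpoint Ī = (73500 + 90790)/2 = 82145.
η = (ΔQ/Q̄) ÷ (ΔI/Ī) = (-319.2/634.4) ÷ (17290/82145) = -2.390.
η < 0 ⇒ inferior good.

-2.390 (inferior good)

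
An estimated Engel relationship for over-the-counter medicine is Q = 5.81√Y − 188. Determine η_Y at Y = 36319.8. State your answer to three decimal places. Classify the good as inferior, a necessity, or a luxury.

0.602 (necessity)

At Y = 36319.8: Q = 919.256.
dQ/dY = 5.81/(2√Y) = 0.0152431 at this income.
η = (dQ/dY)·(Y/Q) = 0.0152431 × (36319.8/919.256) = 0.602.
Since 0 < η < 1, the good is a necessity.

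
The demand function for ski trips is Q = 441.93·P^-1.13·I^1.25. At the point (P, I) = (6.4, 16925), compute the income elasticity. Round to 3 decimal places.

1.250

For a multiplicative demand Q = A·P^α·I^β, the income elasticity is β everywhere.
Here β = 1.25, so η = 1.250.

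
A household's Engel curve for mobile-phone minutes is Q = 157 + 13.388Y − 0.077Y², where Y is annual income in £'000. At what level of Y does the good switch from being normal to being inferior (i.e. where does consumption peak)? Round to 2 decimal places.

dQ/dY = 13.388 − 0.154Y.
The good is inferior where dQ/dY < 0. Setting dQ/dY = 0 gives Y = 13.388 / 0.154 = 86.94.

86.94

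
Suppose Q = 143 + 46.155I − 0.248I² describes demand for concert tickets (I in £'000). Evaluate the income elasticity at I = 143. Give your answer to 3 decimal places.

At I = 143: Q = 1671.8130.
dQ/dI = 46.155 − 0.496I = -24.77300.
η = (dQ/dI)·(I/Q) = -24.77300 × (143/1671.8130) = -2.119.

-2.119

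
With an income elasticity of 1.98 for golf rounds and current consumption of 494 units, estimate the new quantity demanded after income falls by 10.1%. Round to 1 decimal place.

%ΔQ ≈ η × %ΔI = 1.98 × (-10.1%) = -19.998%.
New Q ≈ 494 × (1 − 0.19998) = 395.2.

395.2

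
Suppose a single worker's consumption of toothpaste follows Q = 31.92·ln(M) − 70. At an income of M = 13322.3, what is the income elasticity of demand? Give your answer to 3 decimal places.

0.137

At M = 13322.3: Q = 233.150.
dQ/dM = 31.92/M = 0.00239598 at this income.
η = (dQ/dM)·(M/Q) = 0.00239598 × (13322.3/233.150) = 0.137.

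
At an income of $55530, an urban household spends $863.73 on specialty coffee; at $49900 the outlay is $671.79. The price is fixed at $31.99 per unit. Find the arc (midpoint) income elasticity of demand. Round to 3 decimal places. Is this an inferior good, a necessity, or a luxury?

With a constant price, Q₁ = 863.73/31.99 = 27.000 and Q₂ = 671.79/31.99 = 21.000 (equivalently, work directly with expenditure since P cancels).
Midpoint %ΔQ = (671.79 − 863.73)/767.76 = -0.25000; midpoint %ΔI = (49900 − 55530)/52715 = -0.10680.
η = -0.25000 / -0.10680 = 2.341.
η > 1 ⇒ luxury.

2.341 (luxury)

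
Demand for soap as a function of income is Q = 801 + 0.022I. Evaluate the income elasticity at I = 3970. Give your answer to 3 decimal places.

At I = 3970: Q = 888.340.
dQ/dI = 0.022.
η = (dQ/dI)·(I/Q) = 0.022 × (3970/888.340) = 0.098.

0.098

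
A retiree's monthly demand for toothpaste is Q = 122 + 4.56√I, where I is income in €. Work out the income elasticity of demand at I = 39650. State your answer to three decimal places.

At I = 39650: Q = 1030.001.
dQ/dI = 4.56/(2√I) = 0.0114502 at this income.
η = (dQ/dI)·(I/Q) = 0.0114502 × (39650/1030.001) = 0.441.

0.441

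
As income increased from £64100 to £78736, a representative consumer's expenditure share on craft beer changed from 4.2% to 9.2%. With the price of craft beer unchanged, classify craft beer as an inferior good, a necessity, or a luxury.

luxury

The budget share rises as income rises, so η > 1.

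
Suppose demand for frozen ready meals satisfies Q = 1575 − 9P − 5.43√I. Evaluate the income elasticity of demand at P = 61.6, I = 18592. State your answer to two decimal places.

At P = 61.6, I = 18592: Q = 280.206.
Holding P constant, ∂Q/∂I = -5.43/(2√I) = -0.0199116.
η_I = (∂Q/∂I)·(I/Q) = -0.0199116 × (18592/280.206) = -1.32.

-1.32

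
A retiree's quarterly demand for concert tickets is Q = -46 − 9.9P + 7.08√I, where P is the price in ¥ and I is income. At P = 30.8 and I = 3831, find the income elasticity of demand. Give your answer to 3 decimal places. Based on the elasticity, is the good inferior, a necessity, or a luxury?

2.510 (luxury)

At P = 30.8, I = 3831: Q = 87.297.
Holding P constant, ∂Q/∂I = 7.08/(2√I) = 0.0571936.
η_I = (∂Q/∂I)·(I/Q) = 0.0571936 × (3831/87.297) = 2.510.
Since η > 1, this is a luxury.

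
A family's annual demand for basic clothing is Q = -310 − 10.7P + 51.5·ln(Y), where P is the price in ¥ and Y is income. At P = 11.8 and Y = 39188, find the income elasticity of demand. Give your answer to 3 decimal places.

At P = 11.8, Y = 39188: Q = 108.410.
Holding P constant, ∂Q/∂Y = 51.5/Y = 0.00131418.
η_Y = (∂Q/∂Y)·(Y/Q) = 0.00131418 × (39188/108.410) = 0.475.

0.475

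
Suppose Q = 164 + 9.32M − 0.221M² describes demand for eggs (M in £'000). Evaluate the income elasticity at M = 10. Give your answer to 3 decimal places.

At M = 10: Q = 235.1000.
dQ/dM = 9.32 − 0.442M = 4.90000.
η = (dQ/dM)·(M/Q) = 4.90000 × (10/235.1000) = 0.208.

0.208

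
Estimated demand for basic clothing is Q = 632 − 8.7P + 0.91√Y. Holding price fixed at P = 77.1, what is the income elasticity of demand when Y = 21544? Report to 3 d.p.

0.704

At P = 77.1, Y = 21544: Q = 94.799.
Holding P constant, ∂Q/∂Y = 0.91/(2√Y) = 0.0030999.
η_Y = (∂Q/∂Y)·(Y/Q) = 0.0030999 × (21544/94.799) = 0.704.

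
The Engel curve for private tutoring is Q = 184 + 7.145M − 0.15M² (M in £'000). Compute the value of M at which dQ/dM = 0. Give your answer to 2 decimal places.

23.82

dQ/dM = 7.145 − 0.3M.
The good is inferior where dQ/dM < 0. Setting dQ/dM = 0 gives M = 7.145 / 0.3 = 23.82.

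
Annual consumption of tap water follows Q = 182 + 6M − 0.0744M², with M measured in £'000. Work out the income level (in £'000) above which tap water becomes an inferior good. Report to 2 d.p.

dQ/dM = 6 − 0.1488M.
The good is inferior where dQ/dM < 0. Setting dQ/dM = 0 gives M = 6 / 0.1488 = 40.32.

40.32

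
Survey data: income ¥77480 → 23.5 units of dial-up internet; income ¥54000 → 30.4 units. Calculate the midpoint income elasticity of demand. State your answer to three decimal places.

-0.717

ΔQ = 30.4 − 23.5 = 6.9; midpoint Q̄ = (23.5 + 30.4)/2 = 26.95.
ΔI = 54000 − 77480 = -23480; midpoint Ī = (77480 + 54000)/2 = 65740.
η = (ΔQ/Q̄) ÷ (ΔI/Ī) = (6.9/26.95) ÷ (-23480/65740) = -0.717.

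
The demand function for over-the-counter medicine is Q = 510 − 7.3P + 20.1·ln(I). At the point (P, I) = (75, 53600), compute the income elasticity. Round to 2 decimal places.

0.11

At P = 75, I = 53600: Q = 181.375.
Holding P constant, ∂Q/∂I = 20.1/I = 0.000375.
η_I = (∂Q/∂I)·(I/Q) = 0.000375 × (53600/181.375) = 0.11.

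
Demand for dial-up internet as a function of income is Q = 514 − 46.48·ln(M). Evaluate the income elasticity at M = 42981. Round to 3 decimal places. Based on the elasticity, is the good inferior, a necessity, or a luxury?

At M = 42981: Q = 18.127.
dQ/dM = -46.48/M = -0.00108141 at this income.
η = (dQ/dM)·(M/Q) = -0.00108141 × (42981/18.127) = -2.564.
Since η < 0, the good is an inferior good.

-2.564 (inferior good)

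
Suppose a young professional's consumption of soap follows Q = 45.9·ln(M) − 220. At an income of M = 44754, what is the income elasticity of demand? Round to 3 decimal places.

At M = 44754: Q = 271.540.
dQ/dM = 45.9/M = 0.00102561 at this income.
η = (dQ/dM)·(M/Q) = 0.00102561 × (44754/271.540) = 0.169.

0.169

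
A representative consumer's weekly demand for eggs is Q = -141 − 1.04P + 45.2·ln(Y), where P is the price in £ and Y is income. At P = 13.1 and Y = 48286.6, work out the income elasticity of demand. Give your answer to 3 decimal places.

0.136

At P = 13.1, Y = 48286.6: Q = 332.854.
Holding P constant, ∂Q/∂Y = 45.2/Y = 0.000936078.
η_Y = (∂Q/∂Y)·(Y/Q) = 0.000936078 × (48286.6/332.854) = 0.136.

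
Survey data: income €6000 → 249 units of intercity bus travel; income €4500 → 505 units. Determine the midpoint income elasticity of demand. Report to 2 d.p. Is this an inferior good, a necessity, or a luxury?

ΔQ = 505 − 249 = 256; midpoint Q̄ = (249 + 505)/2 = 377.
ΔI = 4500 − 6000 = -1500; midpoint Ī = (6000 + 4500)/2 = 5250.
η = (ΔQ/Q̄) ÷ (ΔI/Ī) = (256/377) ÷ (-1500/5250) = -2.38.
η < 0 ⇒ inferior good.

-2.38 (inferior good)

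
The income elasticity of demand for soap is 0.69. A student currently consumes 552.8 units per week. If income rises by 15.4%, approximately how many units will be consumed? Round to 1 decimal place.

611.5

%ΔQ ≈ η × %ΔI = 0.69 × 15.4% = 10.626%.
New Q ≈ 552.8 × (1 + 0.10626) = 611.5.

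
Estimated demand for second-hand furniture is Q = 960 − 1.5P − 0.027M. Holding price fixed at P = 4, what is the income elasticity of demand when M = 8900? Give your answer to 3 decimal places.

At P = 4, M = 8900: Q = 713.700.
Holding P constant, ∂Q/∂M = −0.027.
η_M = (∂Q/∂M)·(M/Q) = -0.027 × (8900/713.700) = -0.337.

-0.337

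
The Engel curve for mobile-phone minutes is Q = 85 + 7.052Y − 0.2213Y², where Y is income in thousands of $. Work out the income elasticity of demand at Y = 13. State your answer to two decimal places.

At Y = 13: Q = 139.2763.
dQ/dY = 7.052 − 0.4426Y = 1.29820.
η = (dQ/dY)·(Y/Q) = 1.29820 × (13/139.2763) = 0.12.

0.12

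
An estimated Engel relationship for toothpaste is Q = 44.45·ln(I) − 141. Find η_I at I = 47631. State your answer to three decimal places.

0.132

At I = 47631: Q = 337.782.
dQ/dI = 44.45/I = 0.000933216 at this income.
η = (dQ/dI)·(I/Q) = 0.000933216 × (47631/337.782) = 0.132.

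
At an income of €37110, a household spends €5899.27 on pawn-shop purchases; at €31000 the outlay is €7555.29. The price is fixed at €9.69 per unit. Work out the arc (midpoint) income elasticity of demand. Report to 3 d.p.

With a constant price, Q₁ = 5899.27/9.69 = 608.800 and Q₂ = 7555.29/9.69 = 779.700 (equivalently, work directly with expenditure since P cancels).
Midpoint %ΔQ = (7555.29 − 5899.27)/6727.28 = 0.24616; midpoint %ΔI = (31000 − 37110)/34055 = -0.17942.
η = 0.24616 / -0.17942 = -1.372.

-1.372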